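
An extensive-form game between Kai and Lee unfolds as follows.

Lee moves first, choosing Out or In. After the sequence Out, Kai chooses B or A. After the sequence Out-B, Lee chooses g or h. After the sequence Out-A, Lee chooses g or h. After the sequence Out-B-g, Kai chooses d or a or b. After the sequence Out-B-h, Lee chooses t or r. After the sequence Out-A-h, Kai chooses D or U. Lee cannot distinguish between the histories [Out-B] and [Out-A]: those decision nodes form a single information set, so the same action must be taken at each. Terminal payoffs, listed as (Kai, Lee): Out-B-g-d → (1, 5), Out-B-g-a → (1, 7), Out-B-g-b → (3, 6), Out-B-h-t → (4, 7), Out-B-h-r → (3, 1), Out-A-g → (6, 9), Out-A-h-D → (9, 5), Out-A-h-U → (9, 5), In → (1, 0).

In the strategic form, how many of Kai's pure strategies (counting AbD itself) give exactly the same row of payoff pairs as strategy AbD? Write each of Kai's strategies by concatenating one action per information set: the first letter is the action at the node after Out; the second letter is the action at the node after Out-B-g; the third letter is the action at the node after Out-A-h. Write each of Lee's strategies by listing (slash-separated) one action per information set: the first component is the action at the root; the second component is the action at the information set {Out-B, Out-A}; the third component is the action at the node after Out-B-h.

Row for AbD (columns Out/g/t, Out/g/r, Out/h/t, Out/h/r, In/g/t, In/g/r, In/h/t, In/h/r): (6,9) (6,9) (9,5) (9,5) (1,0) (1,0) (1,0) (1,0).
Under AbD, Kai's choice at the node after Out-B-g can never be reached regardless of what Lee does, so varying those choices leaves every outcome unchanged.
Holding the reachable choices fixed and varying the unreachable one freely already gives 3 equivalent strategies.
Checking the remaining rows, AdU, AaU, AbU also happen to give the same payoffs in every column, bringing the total to 6: AdD, AdU, AaD, AaU, AbD, AbU.

6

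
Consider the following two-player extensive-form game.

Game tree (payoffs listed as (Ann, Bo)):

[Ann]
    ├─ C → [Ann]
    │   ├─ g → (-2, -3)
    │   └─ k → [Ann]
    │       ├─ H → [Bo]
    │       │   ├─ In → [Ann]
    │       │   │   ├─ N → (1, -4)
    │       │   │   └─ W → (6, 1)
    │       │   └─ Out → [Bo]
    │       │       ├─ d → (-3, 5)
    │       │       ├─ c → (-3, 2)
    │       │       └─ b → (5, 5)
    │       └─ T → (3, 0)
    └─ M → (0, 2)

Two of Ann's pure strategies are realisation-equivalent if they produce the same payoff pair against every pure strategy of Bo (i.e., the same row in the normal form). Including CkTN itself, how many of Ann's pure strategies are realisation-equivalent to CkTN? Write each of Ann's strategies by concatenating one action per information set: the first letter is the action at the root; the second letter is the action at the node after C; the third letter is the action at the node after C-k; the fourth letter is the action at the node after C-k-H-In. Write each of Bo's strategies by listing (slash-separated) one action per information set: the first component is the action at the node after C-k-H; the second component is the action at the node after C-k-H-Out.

2

Row for CkTN (columns In/d, In/c, In/b, Out/d, Out/c, Out/b): (3,0) (3,0) (3,0) (3,0) (3,0) (3,0).
Under CkTN, Ann's choice at the node after C-k-H-In can never be reached regardless of what Bo does, so varying those choices leaves every outcome unchanged.
Holding the reachable choices fixed and varying the unreachable one freely already gives 2 equivalent strategies.
No other strategy reproduces this row, so those 2 are the full class: CkTN, CkTW.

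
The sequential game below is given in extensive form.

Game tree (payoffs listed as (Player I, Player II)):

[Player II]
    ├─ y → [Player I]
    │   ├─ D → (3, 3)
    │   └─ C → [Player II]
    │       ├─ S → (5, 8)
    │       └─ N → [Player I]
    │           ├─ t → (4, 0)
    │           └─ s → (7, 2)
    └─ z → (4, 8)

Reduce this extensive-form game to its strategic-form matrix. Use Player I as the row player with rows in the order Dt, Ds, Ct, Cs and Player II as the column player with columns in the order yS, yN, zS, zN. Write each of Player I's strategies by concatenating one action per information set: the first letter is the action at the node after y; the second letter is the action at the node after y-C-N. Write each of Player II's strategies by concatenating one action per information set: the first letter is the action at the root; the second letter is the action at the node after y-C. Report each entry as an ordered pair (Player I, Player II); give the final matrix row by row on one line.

           yS       yN       zS       zN
  Dt    (3,3)    (3,3)    (4,8)    (4,8)
  Ds    (3,3)    (3,3)    (4,8)    (4,8)
  Ct    (5,8)    (4,0)    (4,8)    (4,8)
  Cs    (5,8)    (7,2)    (4,8)    (4,8)

Dt: (3,3) (3,3) (4,8) (4,8) | Ds: (3,3) (3,3) (4,8) (4,8) | Ct: (5,8) (4,0) (4,8) (4,8) | Cs: (5,8) (7,2) (4,8) (4,8)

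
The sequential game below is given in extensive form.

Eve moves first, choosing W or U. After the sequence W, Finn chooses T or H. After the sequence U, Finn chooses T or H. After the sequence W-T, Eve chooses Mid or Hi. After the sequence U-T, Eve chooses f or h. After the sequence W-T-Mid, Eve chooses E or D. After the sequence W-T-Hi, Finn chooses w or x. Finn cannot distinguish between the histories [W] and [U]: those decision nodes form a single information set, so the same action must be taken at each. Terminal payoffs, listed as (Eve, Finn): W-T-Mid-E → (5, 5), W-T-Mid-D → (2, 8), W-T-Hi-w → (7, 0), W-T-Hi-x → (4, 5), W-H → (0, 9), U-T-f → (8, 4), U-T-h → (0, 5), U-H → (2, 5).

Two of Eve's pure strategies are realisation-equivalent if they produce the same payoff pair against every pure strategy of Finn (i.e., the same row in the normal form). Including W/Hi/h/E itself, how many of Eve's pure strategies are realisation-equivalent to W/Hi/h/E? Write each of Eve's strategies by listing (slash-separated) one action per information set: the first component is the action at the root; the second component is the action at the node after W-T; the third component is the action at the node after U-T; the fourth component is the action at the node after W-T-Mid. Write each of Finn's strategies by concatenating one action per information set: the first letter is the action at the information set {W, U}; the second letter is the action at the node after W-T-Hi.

4

Row for W/Hi/h/E (columns Tw, Tx, Hw, Hx): (7,0) (4,5) (0,9) (0,9).
Under W/Hi/h/E, Eve's choice at the node after U-T and at the node after W-T-Mid can never be reached regardless of what Finn does, so varying those choices leaves every outcome unchanged.
Holding the reachable choices fixed and varying the unreachable ones freely already gives 2 × 2 = 4 equivalent strategies.
No other strategy reproduces this row, so those 4 are the full class: W/Hi/f/E, W/Hi/f/D, W/Hi/h/E, W/Hi/h/D.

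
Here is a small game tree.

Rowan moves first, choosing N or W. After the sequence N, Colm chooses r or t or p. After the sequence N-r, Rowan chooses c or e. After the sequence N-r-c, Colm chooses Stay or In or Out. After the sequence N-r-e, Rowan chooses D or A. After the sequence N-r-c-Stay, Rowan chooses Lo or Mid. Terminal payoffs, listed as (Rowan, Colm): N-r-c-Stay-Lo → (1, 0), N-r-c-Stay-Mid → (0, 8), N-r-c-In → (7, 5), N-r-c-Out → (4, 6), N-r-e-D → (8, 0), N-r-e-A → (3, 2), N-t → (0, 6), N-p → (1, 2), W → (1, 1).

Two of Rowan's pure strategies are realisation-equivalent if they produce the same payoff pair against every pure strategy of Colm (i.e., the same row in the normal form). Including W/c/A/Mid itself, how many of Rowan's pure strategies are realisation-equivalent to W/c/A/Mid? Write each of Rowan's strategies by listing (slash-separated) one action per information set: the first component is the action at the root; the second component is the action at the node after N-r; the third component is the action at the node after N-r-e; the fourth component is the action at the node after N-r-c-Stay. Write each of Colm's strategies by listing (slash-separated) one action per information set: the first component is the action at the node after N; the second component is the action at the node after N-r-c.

8

Row for W/c/A/Mid (columns r/Stay, r/In, r/Out, t/Stay, t/In, t/Out, p/Stay, p/In, p/Out): (1,1) (1,1) (1,1) (1,1) (1,1) (1,1) (1,1) (1,1) (1,1).
Under W/c/A/Mid, Rowan's choice at the node after N-r and at the node after N-r-e and at the node after N-r-c-Stay can never be reached regardless of what Colm does, so varying those choices leaves every outcome unchanged.
Holding the reachable choices fixed and varying the unreachable ones freely already gives 2 × 2 × 2 = 8 equivalent strategies.
No other strategy reproduces this row, so those 8 are the full class: W/c/D/Lo, W/c/D/Mid, W/c/A/Lo, W/c/A/Mid, W/e/D/Lo, W/e/D/Mid, W/e/A/Lo, W/e/A/Mid.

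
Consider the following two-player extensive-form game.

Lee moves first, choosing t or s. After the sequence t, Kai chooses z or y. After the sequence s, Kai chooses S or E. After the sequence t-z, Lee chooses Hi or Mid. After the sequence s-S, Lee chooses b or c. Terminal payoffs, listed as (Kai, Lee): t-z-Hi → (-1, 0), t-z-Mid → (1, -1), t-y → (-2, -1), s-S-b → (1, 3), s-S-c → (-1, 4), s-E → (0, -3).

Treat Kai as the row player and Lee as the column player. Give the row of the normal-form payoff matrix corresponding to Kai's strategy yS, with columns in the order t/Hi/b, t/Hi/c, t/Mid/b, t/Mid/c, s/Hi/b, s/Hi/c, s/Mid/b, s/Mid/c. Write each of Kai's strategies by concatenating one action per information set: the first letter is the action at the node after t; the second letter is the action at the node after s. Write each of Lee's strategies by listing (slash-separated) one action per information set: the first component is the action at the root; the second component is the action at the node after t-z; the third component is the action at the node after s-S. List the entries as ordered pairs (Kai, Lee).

(-2,-1) (-2,-1) (-2,-1) (-2,-1) (1,3) (-1,4) (1,3) (-1,4)

vs t/Hi/b: Lee plays t → Kai plays y at [t] → (-2, -1)
vs t/Hi/c: Lee plays t → Kai plays y at [t] → (-2, -1)
vs t/Mid/b: Lee plays t → Kai plays y at [t] → (-2, -1)
vs t/Mid/c: Lee plays t → Kai plays y at [t] → (-2, -1)
vs s/Hi/b: Lee plays s → Kai plays S at [s] → Lee plays b at [s-S] → (1, 3)
vs s/Hi/c: Lee plays s → Kai plays S at [s] → Lee plays c at [s-S] → (-1, 4)
vs s/Mid/b: Lee plays s → Kai plays S at [s] → Lee plays b at [s-S] → (1, 3)
vs s/Mid/c: Lee plays s → Kai plays S at [s] → Lee plays c at [s-S] → (-1, 4)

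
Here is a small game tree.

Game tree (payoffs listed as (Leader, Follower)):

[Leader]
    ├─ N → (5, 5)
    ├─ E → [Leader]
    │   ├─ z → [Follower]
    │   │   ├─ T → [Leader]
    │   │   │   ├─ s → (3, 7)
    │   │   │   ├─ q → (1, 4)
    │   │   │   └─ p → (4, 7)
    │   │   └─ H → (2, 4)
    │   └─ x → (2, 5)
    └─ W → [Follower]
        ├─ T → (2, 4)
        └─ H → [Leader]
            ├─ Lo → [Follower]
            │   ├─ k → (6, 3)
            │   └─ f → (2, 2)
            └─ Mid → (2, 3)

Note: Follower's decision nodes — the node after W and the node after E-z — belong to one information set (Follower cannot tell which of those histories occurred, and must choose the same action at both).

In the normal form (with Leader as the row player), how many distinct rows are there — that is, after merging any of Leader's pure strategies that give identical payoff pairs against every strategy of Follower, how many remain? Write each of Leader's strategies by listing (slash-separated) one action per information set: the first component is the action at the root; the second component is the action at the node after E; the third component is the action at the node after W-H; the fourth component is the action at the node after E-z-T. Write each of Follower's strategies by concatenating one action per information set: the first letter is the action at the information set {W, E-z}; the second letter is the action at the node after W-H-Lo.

7

Leader has 36 pure strategies: N/z/Lo/s, N/z/Lo/q, N/z/Lo/p, N/z/Mid/s, N/z/Mid/q, N/z/Mid/p, N/x/Lo/s, N/x/Lo/q, N/x/Lo/p, N/x/Mid/s, N/x/Mid/q, N/x/Mid/p, E/z/Lo/s, E/z/Lo/q, E/z/Lo/p, E/z/Mid/s, E/z/Mid/q, E/z/Mid/p, E/x/Lo/s, E/x/Lo/q, E/x/Lo/p, E/x/Mid/s, E/x/Mid/q, E/x/Mid/p, W/z/Lo/s, W/z/Lo/q, W/z/Lo/p, W/z/Mid/s, W/z/Mid/q, W/z/Mid/p, W/x/Lo/s, W/x/Lo/q, W/x/Lo/p, W/x/Mid/s, W/x/Mid/q, W/x/Mid/p. Columns: Tk, Tf, Hk, Hf.
{N/z/Lo/s, N/z/Lo/q, N/z/Lo/p, N/z/Mid/s, N/z/Mid/q, N/z/Mid/p, N/x/Lo/s, N/x/Lo/q, N/x/Lo/p, N/x/Mid/s, N/x/Mid/q, N/x/Mid/p} → row (5,5) (5,5) (5,5) (5,5)
{E/z/Lo/s, E/z/Mid/s} → row (3,7) (3,7) (2,4) (2,4)
{E/z/Lo/q, E/z/Mid/q} → row (1,4) (1,4) (2,4) (2,4)
{E/z/Lo/p, E/z/Mid/p} → row (4,7) (4,7) (2,4) (2,4)
{E/x/Lo/s, E/x/Lo/q, E/x/Lo/p, E/x/Mid/s, E/x/Mid/q, E/x/Mid/p} → row (2,5) (2,5) (2,5) (2,5)
{W/z/Lo/s, W/z/Lo/q, W/z/Lo/p, W/x/Lo/s, W/x/Lo/q, W/x/Lo/p} → row (2,4) (2,4) (6,3) (2,2)
{W/z/Mid/s, W/z/Mid/q, W/z/Mid/p, W/x/Mid/s, W/x/Mid/q, W/x/Mid/p} → row (2,4) (2,4) (2,3) (2,3)
That's 7 distinct rows out of 36 strategies.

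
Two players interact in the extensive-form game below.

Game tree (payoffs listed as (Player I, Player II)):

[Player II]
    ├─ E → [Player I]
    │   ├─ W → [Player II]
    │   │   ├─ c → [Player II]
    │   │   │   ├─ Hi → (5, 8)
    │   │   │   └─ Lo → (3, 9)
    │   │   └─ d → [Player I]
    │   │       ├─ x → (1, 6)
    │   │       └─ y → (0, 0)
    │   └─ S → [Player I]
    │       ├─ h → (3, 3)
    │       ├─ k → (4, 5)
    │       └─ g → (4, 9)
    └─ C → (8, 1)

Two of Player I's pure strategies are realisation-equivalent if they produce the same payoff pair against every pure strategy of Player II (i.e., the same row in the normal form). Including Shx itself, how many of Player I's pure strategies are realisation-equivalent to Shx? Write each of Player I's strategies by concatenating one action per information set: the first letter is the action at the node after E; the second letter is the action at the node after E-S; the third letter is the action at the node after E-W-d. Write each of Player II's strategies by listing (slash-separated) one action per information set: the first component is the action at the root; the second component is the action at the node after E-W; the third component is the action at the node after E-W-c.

2

Row for Shx (columns E/c/Hi, E/c/Lo, E/d/Hi, E/d/Lo, C/c/Hi, C/c/Lo, C/d/Hi, C/d/Lo): (3,3) (3,3) (3,3) (3,3) (8,1) (8,1) (8,1) (8,1).
Under Shx, Player I's choice at the node after E-W-d can never be reached regardless of what Player II does, so varying those choices leaves every outcome unchanged.
Holding the reachable choices fixed and varying the unreachable one freely already gives 2 equivalent strategies.
No other strategy reproduces this row, so those 2 are the full class: Shx, Shy.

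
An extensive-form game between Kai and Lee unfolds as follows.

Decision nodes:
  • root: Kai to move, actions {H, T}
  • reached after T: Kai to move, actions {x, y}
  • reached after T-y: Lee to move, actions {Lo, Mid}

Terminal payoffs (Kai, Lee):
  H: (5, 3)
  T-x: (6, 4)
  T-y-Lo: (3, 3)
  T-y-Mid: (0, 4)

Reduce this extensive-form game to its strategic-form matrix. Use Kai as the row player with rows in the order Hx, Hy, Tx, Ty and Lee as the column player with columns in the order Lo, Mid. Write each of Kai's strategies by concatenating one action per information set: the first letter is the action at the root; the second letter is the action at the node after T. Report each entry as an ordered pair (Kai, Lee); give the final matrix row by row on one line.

Hx: (5,3) (5,3) | Hy: (5,3) (5,3) | Tx: (6,4) (6,4) | Ty: (3,3) (0,4)

           Lo      Mid
  Hx    (5,3)    (5,3)
  Hy    (5,3)    (5,3)
  Tx    (6,4)    (6,4)
  Ty    (3,3)    (0,4)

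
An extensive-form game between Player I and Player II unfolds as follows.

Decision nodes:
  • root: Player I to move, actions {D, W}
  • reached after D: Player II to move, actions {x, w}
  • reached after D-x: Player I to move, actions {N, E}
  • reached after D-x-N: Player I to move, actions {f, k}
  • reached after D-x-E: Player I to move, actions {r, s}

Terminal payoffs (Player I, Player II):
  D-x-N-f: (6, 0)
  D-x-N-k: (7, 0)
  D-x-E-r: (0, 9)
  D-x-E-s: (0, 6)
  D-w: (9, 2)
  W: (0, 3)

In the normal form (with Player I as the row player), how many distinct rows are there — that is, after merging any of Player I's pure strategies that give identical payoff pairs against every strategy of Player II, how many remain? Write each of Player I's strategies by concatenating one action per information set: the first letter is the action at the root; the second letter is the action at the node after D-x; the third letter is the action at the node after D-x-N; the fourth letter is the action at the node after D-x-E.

Player I has 16 pure strategies: DNfr, DNfs, DNkr, DNks, DEfr, DEfs, DEkr, DEks, WNfr, WNfs, WNkr, WNks, WEfr, WEfs, WEkr, WEks. Columns: x, w.
{DNfr, DNfs} → row (6,0) (9,2)
{DNkr, DNks} → row (7,0) (9,2)
{DEfr, DEkr} → row (0,9) (9,2)
{DEfs, DEks} → row (0,6) (9,2)
{WNfr, WNfs, WNkr, WNks, WEfr, WEfs, WEkr, WEks} → row (0,3) (0,3)
That's 5 distinct rows out of 16 strategies.

5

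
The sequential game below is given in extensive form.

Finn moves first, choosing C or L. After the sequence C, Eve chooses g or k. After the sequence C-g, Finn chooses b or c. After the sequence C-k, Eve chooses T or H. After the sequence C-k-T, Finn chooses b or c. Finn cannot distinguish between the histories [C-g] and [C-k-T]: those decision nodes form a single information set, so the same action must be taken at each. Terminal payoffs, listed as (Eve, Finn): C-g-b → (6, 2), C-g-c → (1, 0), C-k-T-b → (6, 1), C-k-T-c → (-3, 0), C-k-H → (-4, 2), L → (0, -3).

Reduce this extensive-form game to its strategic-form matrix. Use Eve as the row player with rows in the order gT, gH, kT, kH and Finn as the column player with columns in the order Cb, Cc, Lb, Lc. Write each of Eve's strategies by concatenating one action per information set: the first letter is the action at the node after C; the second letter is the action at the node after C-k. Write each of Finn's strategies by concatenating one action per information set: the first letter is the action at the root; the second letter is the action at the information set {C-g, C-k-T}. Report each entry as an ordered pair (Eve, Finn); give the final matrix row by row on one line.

gT: (6,2) (1,0) (0,-3) (0,-3) | gH: (6,2) (1,0) (0,-3) (0,-3) | kT: (6,1) (-3,0) (0,-3) (0,-3) | kH: (-4,2) (-4,2) (0,-3) (0,-3)

Row gT: Cb→(6,2), Cc→(1,0), Lb→(0,-3), Lc→(0,-3)
Row gH: Cb→(6,2), Cc→(1,0), Lb→(0,-3), Lc→(0,-3)
Row kT: Cb→(6,1), Cc→(-3,0), Lb→(0,-3), Lc→(0,-3)
Row kH: Cb→(-4,2), Cc→(-4,2), Lb→(0,-3), Lc→(0,-3)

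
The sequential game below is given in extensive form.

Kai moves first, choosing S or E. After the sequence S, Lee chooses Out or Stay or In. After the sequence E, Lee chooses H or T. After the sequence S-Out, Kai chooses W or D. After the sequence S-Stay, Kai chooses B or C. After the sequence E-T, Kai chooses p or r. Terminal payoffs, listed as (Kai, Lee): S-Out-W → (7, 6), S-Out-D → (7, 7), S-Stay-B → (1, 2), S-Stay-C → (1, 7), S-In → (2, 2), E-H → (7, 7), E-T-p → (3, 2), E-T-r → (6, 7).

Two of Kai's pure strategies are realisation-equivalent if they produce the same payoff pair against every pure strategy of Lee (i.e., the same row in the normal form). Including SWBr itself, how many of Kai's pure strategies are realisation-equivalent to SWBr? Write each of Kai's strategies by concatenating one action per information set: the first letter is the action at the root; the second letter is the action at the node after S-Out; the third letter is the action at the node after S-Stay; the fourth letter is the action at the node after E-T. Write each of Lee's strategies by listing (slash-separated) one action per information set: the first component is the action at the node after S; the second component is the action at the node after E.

2

Row for SWBr (columns Out/H, Out/T, Stay/H, Stay/T, In/H, In/T): (7,6) (7,6) (1,2) (1,2) (2,2) (2,2).
Under SWBr, Kai's choice at the node after E-T can never be reached regardless of what Lee does, so varying those choices leaves every outcome unchanged.
Holding the reachable choices fixed and varying the unreachable one freely already gives 2 equivalent strategies.
No other strategy reproduces this row, so those 2 are the full class: SWBp, SWBr.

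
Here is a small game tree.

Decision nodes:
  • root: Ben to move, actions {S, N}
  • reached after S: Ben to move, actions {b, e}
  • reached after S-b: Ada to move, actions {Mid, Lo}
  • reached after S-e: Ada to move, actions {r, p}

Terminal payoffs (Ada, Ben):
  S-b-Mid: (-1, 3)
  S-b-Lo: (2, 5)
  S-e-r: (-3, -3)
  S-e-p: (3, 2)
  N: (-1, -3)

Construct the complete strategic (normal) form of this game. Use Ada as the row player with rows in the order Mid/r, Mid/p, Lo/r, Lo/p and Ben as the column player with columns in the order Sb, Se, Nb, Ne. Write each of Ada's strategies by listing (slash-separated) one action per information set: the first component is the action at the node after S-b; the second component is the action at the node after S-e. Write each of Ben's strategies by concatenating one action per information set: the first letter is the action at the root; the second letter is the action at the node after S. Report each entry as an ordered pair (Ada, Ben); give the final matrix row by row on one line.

Mid/r: (-1,3) (-3,-3) (-1,-3) (-1,-3) | Mid/p: (-1,3) (3,2) (-1,-3) (-1,-3) | Lo/r: (2,5) (-3,-3) (-1,-3) (-1,-3) | Lo/p: (2,5) (3,2) (-1,-3) (-1,-3)

            Sb       Se       Nb       Ne
Mid/r   (-1,3)  (-3,-3)  (-1,-3)  (-1,-3)
Mid/p   (-1,3)    (3,2)  (-1,-3)  (-1,-3)
 Lo/r    (2,5)  (-3,-3)  (-1,-3)  (-1,-3)
 Lo/p    (2,5)    (3,2)  (-1,-3)  (-1,-3)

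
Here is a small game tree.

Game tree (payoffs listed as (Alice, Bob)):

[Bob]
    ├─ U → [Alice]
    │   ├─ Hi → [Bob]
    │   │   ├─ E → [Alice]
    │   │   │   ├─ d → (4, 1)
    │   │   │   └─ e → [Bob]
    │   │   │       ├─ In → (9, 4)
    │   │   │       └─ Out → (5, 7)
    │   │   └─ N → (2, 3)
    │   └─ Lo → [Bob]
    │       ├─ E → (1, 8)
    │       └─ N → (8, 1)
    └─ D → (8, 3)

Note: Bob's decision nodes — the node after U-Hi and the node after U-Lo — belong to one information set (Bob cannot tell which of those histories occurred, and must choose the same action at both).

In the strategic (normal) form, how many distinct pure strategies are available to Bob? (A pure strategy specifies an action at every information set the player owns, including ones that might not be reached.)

8

Bob owns the root with actions {U, D} — two choices.
Bob owns the information set {U-Hi, U-Lo} with actions {E, N} — two choices.
Bob owns the node after U-Hi-E-e with actions {In, Out} — two choices.
A pure strategy fixes one action at each information set independently, so the count is the product 2 × 2 × 2 = 8.
(For reference, Alice has 4 pure strategies, giving a 8×4 normal-form matrix.)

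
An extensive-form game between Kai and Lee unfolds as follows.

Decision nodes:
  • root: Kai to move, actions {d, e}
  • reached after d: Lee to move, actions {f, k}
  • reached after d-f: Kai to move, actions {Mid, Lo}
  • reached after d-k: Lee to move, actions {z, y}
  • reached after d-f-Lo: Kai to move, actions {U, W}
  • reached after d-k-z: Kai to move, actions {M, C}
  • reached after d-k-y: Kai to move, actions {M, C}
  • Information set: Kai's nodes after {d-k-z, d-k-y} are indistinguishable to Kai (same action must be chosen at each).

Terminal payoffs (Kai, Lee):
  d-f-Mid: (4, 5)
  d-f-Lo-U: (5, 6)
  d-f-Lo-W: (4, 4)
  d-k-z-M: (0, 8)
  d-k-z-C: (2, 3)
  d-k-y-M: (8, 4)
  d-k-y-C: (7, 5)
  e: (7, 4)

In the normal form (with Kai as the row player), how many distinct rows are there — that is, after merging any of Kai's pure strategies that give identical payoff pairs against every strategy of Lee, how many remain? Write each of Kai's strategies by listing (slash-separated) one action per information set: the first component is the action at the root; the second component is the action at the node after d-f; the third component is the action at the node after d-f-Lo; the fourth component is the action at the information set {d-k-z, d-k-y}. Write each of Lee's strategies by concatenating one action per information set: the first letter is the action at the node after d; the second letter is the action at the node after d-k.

Kai has 16 pure strategies: d/Mid/U/M, d/Mid/U/C, d/Mid/W/M, d/Mid/W/C, d/Lo/U/M, d/Lo/U/C, d/Lo/W/M, d/Lo/W/C, e/Mid/U/M, e/Mid/U/C, e/Mid/W/M, e/Mid/W/C, e/Lo/U/M, e/Lo/U/C, e/Lo/W/M, e/Lo/W/C. Columns: fz, fy, kz, ky.
{d/Mid/U/M, d/Mid/W/M} → row (4,5) (4,5) (0,8) (8,4)
{d/Mid/U/C, d/Mid/W/C} → row (4,5) (4,5) (2,3) (7,5)
{d/Lo/U/M} → row (5,6) (5,6) (0,8) (8,4)
{d/Lo/U/C} → row (5,6) (5,6) (2,3) (7,5)
{d/Lo/W/M} → row (4,4) (4,4) (0,8) (8,4)
{d/Lo/W/C} → row (4,4) (4,4) (2,3) (7,5)
{e/Mid/U/M, e/Mid/U/C, e/Mid/W/M, e/Mid/W/C, e/Lo/U/M, e/Lo/U/C, e/Lo/W/M, e/Lo/W/C} → row (7,4) (7,4) (7,4) (7,4)
That's 7 distinct rows out of 16 strategies.

7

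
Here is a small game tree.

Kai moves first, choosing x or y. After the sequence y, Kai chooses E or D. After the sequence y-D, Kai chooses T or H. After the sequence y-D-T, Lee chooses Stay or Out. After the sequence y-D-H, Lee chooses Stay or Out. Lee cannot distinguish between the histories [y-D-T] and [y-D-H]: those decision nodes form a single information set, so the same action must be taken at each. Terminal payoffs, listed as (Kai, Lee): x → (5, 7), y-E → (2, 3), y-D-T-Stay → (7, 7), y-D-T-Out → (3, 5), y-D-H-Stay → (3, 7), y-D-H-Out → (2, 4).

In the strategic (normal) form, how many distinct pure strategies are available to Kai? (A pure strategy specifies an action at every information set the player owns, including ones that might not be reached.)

Kai owns the root with actions {x, y} — two choices.
Kai owns the node after y with actions {E, D} — two choices.
Kai owns the node after y-D with actions {T, H} — two choices.
A pure strategy fixes one action at each information set independently, so the count is the product 2 × 2 × 2 = 8.
(For reference, Lee has 2 pure strategies, giving a 8×2 normal-form matrix.)

8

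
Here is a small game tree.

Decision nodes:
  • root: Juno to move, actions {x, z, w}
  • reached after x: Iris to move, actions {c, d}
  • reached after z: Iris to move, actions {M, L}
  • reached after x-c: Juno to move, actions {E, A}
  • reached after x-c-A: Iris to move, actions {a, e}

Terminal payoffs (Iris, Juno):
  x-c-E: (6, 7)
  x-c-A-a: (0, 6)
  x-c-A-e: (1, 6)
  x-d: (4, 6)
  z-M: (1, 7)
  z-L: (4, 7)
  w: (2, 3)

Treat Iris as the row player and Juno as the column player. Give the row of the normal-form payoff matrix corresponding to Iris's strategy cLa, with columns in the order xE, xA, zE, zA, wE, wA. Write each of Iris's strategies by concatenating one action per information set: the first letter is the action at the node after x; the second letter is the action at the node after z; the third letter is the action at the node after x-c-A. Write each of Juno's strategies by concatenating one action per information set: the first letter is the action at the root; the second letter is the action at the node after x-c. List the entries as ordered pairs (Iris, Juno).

vs xE: Juno plays x → Iris plays c at [x] → Juno plays E at [x-c] → (6, 7)
vs xA: Juno plays x → Iris plays c at [x] → Juno plays A at [x-c] → Iris plays a at [x-c-A] → (0, 6)
vs zE: Juno plays z → Iris plays L at [z] → (4, 7)
vs zA: Juno plays z → Iris plays L at [z] → (4, 7)
vs wE: Juno plays w → (2, 3)
vs wA: Juno plays w → (2, 3)

(6,7) (0,6) (4,7) (4,7) (2,3) (2,3)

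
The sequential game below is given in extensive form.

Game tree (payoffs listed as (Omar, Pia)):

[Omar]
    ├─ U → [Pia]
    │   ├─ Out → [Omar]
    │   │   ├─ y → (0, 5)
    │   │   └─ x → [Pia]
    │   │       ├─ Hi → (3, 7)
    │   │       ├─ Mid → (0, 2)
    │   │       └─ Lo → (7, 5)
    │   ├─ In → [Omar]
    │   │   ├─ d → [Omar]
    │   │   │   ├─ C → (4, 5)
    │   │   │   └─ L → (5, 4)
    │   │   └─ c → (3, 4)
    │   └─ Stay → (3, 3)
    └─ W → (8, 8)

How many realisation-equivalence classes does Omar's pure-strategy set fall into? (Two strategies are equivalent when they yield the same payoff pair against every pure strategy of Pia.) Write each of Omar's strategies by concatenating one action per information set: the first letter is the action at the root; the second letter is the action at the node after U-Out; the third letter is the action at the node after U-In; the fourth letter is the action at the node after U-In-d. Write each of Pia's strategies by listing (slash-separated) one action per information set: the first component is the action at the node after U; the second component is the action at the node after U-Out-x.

Omar has 16 pure strategies: UydC, UydL, UycC, UycL, UxdC, UxdL, UxcC, UxcL, WydC, WydL, WycC, WycL, WxdC, WxdL, WxcC, WxcL. Columns: Out/Hi, Out/Mid, Out/Lo, In/Hi, In/Mid, In/Lo, Stay/Hi, Stay/Mid, Stay/Lo.
{UydC} → row (0,5) (0,5) (0,5) (4,5) (4,5) (4,5) (3,3) (3,3) (3,3)
{UydL} → row (0,5) (0,5) (0,5) (5,4) (5,4) (5,4) (3,3) (3,3) (3,3)
{UycC, UycL} → row (0,5) (0,5) (0,5) (3,4) (3,4) (3,4) (3,3) (3,3) (3,3)
{UxdC} → row (3,7) (0,2) (7,5) (4,5) (4,5) (4,5) (3,3) (3,3) (3,3)
{UxdL} → row (3,7) (0,2) (7,5) (5,4) (5,4) (5,4) (3,3) (3,3) (3,3)
{UxcC, UxcL} → row (3,7) (0,2) (7,5) (3,4) (3,4) (3,4) (3,3) (3,3) (3,3)
{WydC, WydL, WycC, WycL, WxdC, WxdL, WxcC, WxcL} → row (8,8) (8,8) (8,8) (8,8) (8,8) (8,8) (8,8) (8,8) (8,8)
That's 7 distinct rows out of 16 strategies.

7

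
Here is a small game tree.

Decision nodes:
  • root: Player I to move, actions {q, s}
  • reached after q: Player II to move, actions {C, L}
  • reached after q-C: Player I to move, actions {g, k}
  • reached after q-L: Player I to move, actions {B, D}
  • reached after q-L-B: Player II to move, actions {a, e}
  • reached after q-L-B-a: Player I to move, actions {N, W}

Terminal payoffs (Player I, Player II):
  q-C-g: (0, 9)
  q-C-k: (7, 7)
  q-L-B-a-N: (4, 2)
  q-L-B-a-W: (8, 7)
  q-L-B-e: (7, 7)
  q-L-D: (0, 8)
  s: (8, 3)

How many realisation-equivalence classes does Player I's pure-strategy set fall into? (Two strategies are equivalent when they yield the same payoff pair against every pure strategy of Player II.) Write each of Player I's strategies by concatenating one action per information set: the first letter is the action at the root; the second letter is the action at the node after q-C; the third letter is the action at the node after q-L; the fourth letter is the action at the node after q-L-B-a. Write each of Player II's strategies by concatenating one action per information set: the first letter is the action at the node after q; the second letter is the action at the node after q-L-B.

7

Player I has 16 pure strategies: qgBN, qgBW, qgDN, qgDW, qkBN, qkBW, qkDN, qkDW, sgBN, sgBW, sgDN, sgDW, skBN, skBW, skDN, skDW. Columns: Ca, Ce, La, Le.
{qgBN} → row (0,9) (0,9) (4,2) (7,7)
{qgBW} → row (0,9) (0,9) (8,7) (7,7)
{qgDN, qgDW} → row (0,9) (0,9) (0,8) (0,8)
{qkBN} → row (7,7) (7,7) (4,2) (7,7)
{qkBW} → row (7,7) (7,7) (8,7) (7,7)
{qkDN, qkDW} → row (7,7) (7,7) (0,8) (0,8)
{sgBN, sgBW, sgDN, sgDW, skBN, skBW, skDN, skDW} → row (8,3) (8,3) (8,3) (8,3)
That's 7 distinct rows out of 16 strategies.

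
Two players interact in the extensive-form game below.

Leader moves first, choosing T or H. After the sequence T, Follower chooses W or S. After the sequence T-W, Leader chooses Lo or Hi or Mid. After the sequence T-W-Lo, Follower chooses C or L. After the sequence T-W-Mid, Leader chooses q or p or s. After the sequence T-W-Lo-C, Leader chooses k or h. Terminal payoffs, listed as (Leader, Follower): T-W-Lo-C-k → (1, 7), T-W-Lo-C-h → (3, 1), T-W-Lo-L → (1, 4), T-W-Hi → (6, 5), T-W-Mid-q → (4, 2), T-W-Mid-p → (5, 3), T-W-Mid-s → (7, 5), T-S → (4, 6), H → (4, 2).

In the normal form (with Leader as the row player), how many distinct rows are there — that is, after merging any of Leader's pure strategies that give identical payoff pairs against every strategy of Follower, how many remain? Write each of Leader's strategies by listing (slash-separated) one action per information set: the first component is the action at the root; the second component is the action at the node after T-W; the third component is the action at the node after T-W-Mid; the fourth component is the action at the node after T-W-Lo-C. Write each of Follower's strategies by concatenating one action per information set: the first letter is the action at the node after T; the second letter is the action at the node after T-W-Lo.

7

Leader has 36 pure strategies: T/Lo/q/k, T/Lo/q/h, T/Lo/p/k, T/Lo/p/h, T/Lo/s/k, T/Lo/s/h, T/Hi/q/k, T/Hi/q/h, T/Hi/p/k, T/Hi/p/h, T/Hi/s/k, T/Hi/s/h, T/Mid/q/k, T/Mid/q/h, T/Mid/p/k, T/Mid/p/h, T/Mid/s/k, T/Mid/s/h, H/Lo/q/k, H/Lo/q/h, H/Lo/p/k, H/Lo/p/h, H/Lo/s/k, H/Lo/s/h, H/Hi/q/k, H/Hi/q/h, H/Hi/p/k, H/Hi/p/h, H/Hi/s/k, H/Hi/s/h, H/Mid/q/k, H/Mid/q/h, H/Mid/p/k, H/Mid/p/h, H/Mid/s/k, H/Mid/s/h. Columns: WC, WL, SC, SL.
{T/Lo/q/k, T/Lo/p/k, T/Lo/s/k} → row (1,7) (1,4) (4,6) (4,6)
{T/Lo/q/h, T/Lo/p/h, T/Lo/s/h} → row (3,1) (1,4) (4,6) (4,6)
{T/Hi/q/k, T/Hi/q/h, T/Hi/p/k, T/Hi/p/h, T/Hi/s/k, T/Hi/s/h} → row (6,5) (6,5) (4,6) (4,6)
{T/Mid/q/k, T/Mid/q/h} → row (4,2) (4,2) (4,6) (4,6)
{T/Mid/p/k, T/Mid/p/h} → row (5,3) (5,3) (4,6) (4,6)
{T/Mid/s/k, T/Mid/s/h} → row (7,5) (7,5) (4,6) (4,6)
{H/Lo/q/k, H/Lo/q/h, H/Lo/p/k, H/Lo/p/h, H/Lo/s/k, H/Lo/s/h, H/Hi/q/k, H/Hi/q/h, H/Hi/p/k, H/Hi/p/h, H/Hi/s/k, H/Hi/s/h, H/Mid/q/k, H/Mid/q/h, H/Mid/p/k, H/Mid/p/h, H/Mid/s/k, H/Mid/s/h} → row (4,2) (4,2) (4,2) (4,2)
That's 7 distinct rows out of 36 strategies.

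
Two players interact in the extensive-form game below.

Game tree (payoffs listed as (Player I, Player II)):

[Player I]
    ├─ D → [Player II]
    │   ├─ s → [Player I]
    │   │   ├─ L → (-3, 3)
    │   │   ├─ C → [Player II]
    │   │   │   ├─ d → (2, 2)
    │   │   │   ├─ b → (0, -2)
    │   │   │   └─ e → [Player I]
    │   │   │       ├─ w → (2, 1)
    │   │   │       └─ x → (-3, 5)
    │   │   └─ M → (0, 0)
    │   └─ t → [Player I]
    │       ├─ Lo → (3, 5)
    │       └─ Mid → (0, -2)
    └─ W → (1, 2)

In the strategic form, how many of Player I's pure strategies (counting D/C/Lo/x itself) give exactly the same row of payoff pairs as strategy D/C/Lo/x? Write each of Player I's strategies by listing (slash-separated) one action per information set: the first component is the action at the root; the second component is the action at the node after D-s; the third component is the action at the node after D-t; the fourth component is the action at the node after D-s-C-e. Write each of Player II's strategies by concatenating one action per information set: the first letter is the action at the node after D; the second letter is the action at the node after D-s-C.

1

Row for D/C/Lo/x (columns sd, sb, se, td, tb, te): (2,2) (0,-2) (-3,5) (3,5) (3,5) (3,5).
Every one of Player I's information sets is on the play path for some reply by Player II when Player I follows D/C/Lo/x.
Changing the action at any of them therefore changes at least one column, so only D/C/Lo/x itself gives this row.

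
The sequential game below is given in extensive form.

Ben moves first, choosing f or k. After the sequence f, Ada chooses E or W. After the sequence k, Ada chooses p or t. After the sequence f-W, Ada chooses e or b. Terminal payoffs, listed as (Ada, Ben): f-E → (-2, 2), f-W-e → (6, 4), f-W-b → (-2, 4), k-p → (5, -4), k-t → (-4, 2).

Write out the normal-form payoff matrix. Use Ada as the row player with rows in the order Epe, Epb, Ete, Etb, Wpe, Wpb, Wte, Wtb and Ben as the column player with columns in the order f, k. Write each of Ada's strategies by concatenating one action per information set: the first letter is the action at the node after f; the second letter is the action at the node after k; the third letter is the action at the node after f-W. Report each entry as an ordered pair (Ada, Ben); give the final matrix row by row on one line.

Epe: (-2,2) (5,-4) | Epb: (-2,2) (5,-4) | Ete: (-2,2) (-4,2) | Etb: (-2,2) (-4,2) | Wpe: (6,4) (5,-4) | Wpb: (-2,4) (5,-4) | Wte: (6,4) (-4,2) | Wtb: (-2,4) (-4,2)

Row Epe: f→(-2,2), k→(5,-4)
Row Epb: f→(-2,2), k→(5,-4)
Row Ete: f→(-2,2), k→(-4,2)
Row Etb: f→(-2,2), k→(-4,2)
Row Wpe: f→(6,4), k→(5,-4)
Row Wpb: f→(-2,4), k→(5,-4)
Row Wte: f→(6,4), k→(-4,2)
Row Wtb: f→(-2,4), k→(-4,2)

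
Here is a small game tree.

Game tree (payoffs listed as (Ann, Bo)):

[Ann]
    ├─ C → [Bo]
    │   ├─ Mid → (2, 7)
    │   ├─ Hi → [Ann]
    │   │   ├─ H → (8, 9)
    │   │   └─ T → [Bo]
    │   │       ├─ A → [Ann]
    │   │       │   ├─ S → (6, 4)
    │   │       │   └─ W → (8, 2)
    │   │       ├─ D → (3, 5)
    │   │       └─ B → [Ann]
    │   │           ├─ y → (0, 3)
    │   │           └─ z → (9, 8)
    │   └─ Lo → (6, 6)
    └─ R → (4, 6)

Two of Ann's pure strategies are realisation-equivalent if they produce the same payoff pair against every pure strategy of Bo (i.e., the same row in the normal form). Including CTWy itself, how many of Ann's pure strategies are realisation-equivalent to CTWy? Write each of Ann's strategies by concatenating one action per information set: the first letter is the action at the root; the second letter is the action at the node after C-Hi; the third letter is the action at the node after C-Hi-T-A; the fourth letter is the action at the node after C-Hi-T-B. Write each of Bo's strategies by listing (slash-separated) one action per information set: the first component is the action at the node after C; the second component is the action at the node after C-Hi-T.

1

Row for CTWy (columns Mid/A, Mid/D, Mid/B, Hi/A, Hi/D, Hi/B, Lo/A, Lo/D, Lo/B): (2,7) (2,7) (2,7) (8,2) (3,5) (0,3) (6,6) (6,6) (6,6).
Every one of Ann's information sets is on the play path for some reply by Bo when Ann follows CTWy.
Changing the action at any of them therefore changes at least one column, so only CTWy itself gives this row.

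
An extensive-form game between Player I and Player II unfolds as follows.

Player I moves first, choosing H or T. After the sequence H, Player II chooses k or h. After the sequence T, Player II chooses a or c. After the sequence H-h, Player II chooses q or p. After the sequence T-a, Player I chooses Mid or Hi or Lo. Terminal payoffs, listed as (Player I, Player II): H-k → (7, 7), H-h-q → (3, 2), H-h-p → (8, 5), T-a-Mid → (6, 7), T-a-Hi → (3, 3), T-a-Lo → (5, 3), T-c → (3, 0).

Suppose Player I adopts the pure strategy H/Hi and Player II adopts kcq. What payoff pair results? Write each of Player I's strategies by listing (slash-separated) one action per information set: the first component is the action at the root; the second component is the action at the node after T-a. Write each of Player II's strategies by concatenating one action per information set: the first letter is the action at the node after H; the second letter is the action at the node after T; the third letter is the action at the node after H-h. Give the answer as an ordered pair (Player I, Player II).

(7, 7)

Trace the play path from the root:
  Player I plays H
  Player II plays k at [H]
→ terminal payoff (7, 7).
(Player I's choice at the node after T-a is never reached on this path, so it doesn't affect the outcome.)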